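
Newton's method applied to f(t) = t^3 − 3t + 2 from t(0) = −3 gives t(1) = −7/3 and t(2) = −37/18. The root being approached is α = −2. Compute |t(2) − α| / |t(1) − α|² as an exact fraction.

1/2

t(1) − α = −7/3 − (−2) = −7/3 + 2 = −1/3, so |t(1) − α| = 1/3.
t(2) − α = −37/18 − (−2) = −37/18 + 2 = −1/18, so |t(2) − α| = 1/18.
|t(1) − α|² = 1/9.
Ratio = (1/18) / (1/9) = 1/2.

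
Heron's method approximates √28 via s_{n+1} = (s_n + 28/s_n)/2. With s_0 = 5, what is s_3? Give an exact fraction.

62921681/11891080

s_1 = (5 + 28/5)/2 = 53/10.
s_2 = (53/10 + 28/(53/10))/2 = 5609/1060.
s_3 = (5609/1060 + 28/(5609/1060))/2 = 62921681/11891080.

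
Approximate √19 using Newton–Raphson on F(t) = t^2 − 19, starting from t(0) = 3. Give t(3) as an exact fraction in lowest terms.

F'(t) = 2t.
F(3) = −10, F'(3) = 6, so t(1) = 3 − (−10)/6 = 14/3.
F(14/3) = 25/9, F'(14/3) = 28/3, so t(2) = (14/3) − (25/9)/(28/3) = 367/84.
F(367/84) = 625/7056, F'(367/84) = 367/42, so t(3) = (367/84) − (625/7056)/(367/42) = 268753/61656.

268753/61656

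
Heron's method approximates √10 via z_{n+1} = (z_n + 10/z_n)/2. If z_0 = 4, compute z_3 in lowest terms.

216401/68432

z_1 = (4 + 10/4)/2 = 13/4.
z_2 = (13/4 + 10/(13/4))/2 = 329/104.
z_3 = (329/104 + 10/(329/104))/2 = 216401/68432.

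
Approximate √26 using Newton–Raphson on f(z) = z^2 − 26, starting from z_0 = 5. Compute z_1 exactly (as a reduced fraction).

51/10

f'(z) = 2z.
f(5) = −1, f'(5) = 10, so z_1 = 5 − (−1)/10 = 51/10.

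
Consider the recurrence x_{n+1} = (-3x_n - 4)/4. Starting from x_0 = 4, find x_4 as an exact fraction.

7/8

x_1 = (-3·4 - 4)/4 = -4.
x_2 = (-3·(-4) - 4)/4 = 2.
x_3 = (-3·2 - 4)/4 = -5/2.
x_4 = (-3·(-5/2) - 4)/4 = 7/8.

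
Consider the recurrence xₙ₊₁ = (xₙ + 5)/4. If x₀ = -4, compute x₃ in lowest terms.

x₁ = ((-4) + 5)/4 = 1/4.
x₂ = ((1/4) + 5)/4 = 21/16.
x₃ = ((21/16) + 5)/4 = 101/64.

101/64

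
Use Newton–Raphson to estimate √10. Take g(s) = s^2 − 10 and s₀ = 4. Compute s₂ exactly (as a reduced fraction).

329/104

g'(s) = 2s.
g(4) = 6, g'(4) = 8, so s₁ = 4 − 6/8 = 13/4.
g(13/4) = 9/16, g'(13/4) = 13/2, so s₂ = (13/4) − (9/16)/(13/2) = 329/104.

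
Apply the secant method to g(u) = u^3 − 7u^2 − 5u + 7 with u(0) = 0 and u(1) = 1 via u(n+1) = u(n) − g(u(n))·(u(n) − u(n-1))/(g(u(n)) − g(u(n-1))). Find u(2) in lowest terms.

g(0) = 7, g(1) = −4. u(2) = 1 − (−4)·(1 − 0)/((−4) − 7) = 7/11.

7/11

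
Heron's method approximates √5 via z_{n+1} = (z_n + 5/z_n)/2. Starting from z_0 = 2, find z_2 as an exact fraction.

161/72

z_1 = (2 + 5/2)/2 = 9/4.
z_2 = (9/4 + 5/(9/4))/2 = 161/72.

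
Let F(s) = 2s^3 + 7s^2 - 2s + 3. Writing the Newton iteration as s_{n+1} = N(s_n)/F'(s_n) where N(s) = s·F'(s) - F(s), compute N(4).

F'(s) = 6s^2 + 14s - 2.
N(s) = s·F'(s) - F(s) = s·(6s^2 + 14s - 2) - (2s^3 + 7s^2 - 2s + 3) = 4s^3 + 7s^2 - 3.
N(4) = 365.

365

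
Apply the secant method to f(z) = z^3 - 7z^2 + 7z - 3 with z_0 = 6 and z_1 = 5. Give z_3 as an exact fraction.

f(6) = 3, f(5) = -18. z_2 = 5 - (-18)·(5 - 6)/((-18) - 3) = 41/7.
f(5) = -18, f(41/7) = -414/343. z_3 = (41/7) - (-414/343)·((41/7) - 5)/((-414/343) - (-18)) = 947/160.

947/160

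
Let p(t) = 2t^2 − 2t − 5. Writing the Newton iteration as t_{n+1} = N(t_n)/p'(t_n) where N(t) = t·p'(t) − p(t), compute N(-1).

p'(t) = 4t − 2.
N(t) = t·p'(t) − p(t) = t·(4t − 2) − (2t^2 − 2t − 5) = 2t^2 + 5.
N(-1) = 7.

7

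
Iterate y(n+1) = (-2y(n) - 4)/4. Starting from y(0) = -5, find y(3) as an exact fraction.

-1/8

y(1) = (-2·(-5) - 4)/4 = 3/2.
y(2) = (-2·(3/2) - 4)/4 = -7/4.
y(3) = (-2·(-7/4) - 4)/4 = -1/8.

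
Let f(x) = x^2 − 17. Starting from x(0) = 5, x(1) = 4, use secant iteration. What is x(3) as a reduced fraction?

301/73

f(5) = 8, f(4) = −1. x(2) = 4 − (−1)·(4 − 5)/((−1) − 8) = 37/9.
f(4) = −1, f(37/9) = −8/81. x(3) = (37/9) − (−8/81)·((37/9) − 4)/((−8/81) − (−1)) = 301/73.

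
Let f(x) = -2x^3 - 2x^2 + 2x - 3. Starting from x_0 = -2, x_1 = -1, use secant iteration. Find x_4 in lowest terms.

-129181/67441

f(-2) = 1, f(-1) = -5. x_2 = (-1) - (-5)·((-1) - (-2))/((-5) - 1) = -11/6.
f(-1) = -5, f(-11/6) = -115/108. x_3 = (-11/6) - (-115/108)·((-11/6) - (-1))/((-115/108) - (-5)) = -35/17.
f(-11/6) = -115/108, f(-35/17) = 9131/4913. x_4 = (-35/17) - (9131/4913)·((-35/17) - (-11/6))/((9131/4913) - (-115/108)) = -129181/67441.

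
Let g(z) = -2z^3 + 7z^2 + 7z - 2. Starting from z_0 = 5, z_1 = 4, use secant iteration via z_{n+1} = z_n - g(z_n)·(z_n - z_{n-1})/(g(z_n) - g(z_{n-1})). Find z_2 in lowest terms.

g(5) = -42, g(4) = 10. z_2 = 4 - 10·(4 - 5)/(10 - (-42)) = 109/26.

109/26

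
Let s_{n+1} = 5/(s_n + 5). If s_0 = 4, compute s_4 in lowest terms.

59/69

s_1 = 5/(4 + 5) = 5/9.
s_2 = 5/(5/9 + 5) = 9/10.
s_3 = 5/(9/10 + 5) = 50/59.
s_4 = 5/(50/59 + 5) = 59/69.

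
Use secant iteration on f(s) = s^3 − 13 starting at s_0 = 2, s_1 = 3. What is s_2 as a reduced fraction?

43/19

f(2) = −5, f(3) = 14. s_2 = 3 − 14·(3 − 2)/(14 − (−5)) = 43/19.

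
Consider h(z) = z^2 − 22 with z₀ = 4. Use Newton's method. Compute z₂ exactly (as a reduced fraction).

h'(z) = 2z.
h(4) = −6, h'(4) = 8, so z₁ = 4 − (−6)/8 = 19/4.
h(19/4) = 9/16, h'(19/4) = 19/2, so z₂ = (19/4) − (9/16)/(19/2) = 713/152.

713/152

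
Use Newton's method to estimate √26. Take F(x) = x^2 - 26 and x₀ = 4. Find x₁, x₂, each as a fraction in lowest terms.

x₁ = 21/4, x₂ = 857/168

F'(x) = 2x.
F(4) = -10, F'(4) = 8, so x₁ = 4 - (-10)/8 = 21/4.
F(21/4) = 25/16, F'(21/4) = 21/2, so x₂ = (21/4) - (25/16)/(21/2) = 857/168.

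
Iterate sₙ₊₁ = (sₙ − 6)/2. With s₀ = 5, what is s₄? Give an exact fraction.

−85/16

s₁ = (5 − 6)/2 = −1/2.
s₂ = ((−1/2) − 6)/2 = −13/4.
s₃ = ((−13/4) − 6)/2 = −37/8.
s₄ = ((−37/8) − 6)/2 = −85/16.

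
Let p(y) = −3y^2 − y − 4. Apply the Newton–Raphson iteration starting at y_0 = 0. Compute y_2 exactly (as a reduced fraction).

p'(y) = −6y − 1.
p(0) = −4, p'(0) = −1, so y_1 = 0 − (−4)/(−1) = −4.
p(−4) = −48, p'(−4) = 23, so y_2 = (−4) − (−48)/23 = −44/23.

−44/23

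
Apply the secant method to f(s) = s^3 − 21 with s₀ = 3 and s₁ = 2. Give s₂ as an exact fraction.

51/19

f(3) = 6, f(2) = −13. s₂ = 2 − (−13)·(2 − 3)/((−13) − 6) = 51/19.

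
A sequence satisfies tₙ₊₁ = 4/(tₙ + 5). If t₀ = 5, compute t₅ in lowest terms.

t₁ = 4/(5 + 5) = 2/5.
t₂ = 4/(2/5 + 5) = 20/27.
t₃ = 4/(20/27 + 5) = 108/155.
t₄ = 4/(108/155 + 5) = 620/883.
t₅ = 4/(620/883 + 5) = 3532/5035.

3532/5035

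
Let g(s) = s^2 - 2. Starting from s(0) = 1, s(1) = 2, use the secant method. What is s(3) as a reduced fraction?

7/5

g(1) = -1, g(2) = 2. s(2) = 2 - 2·(2 - 1)/(2 - (-1)) = 4/3.
g(2) = 2, g(4/3) = -2/9. s(3) = (4/3) - (-2/9)·((4/3) - 2)/((-2/9) - 2) = 7/5.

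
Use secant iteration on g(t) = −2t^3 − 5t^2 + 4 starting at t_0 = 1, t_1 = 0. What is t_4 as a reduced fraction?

g(1) = −3, g(0) = 4. t_2 = 0 − 4·(0 − 1)/(4 − (−3)) = 4/7.
g(0) = 4, g(4/7) = 684/343. t_3 = (4/7) − (684/343)·((4/7) − 0)/((684/343) − 4) = 49/43.
g(4/7) = 684/343, g(49/43) = −433485/79507. t_4 = (49/43) − (−433485/79507)·((49/43) − (4/7))/((−433485/79507) − (684/343)) = 859264/1187533.

859264/1187533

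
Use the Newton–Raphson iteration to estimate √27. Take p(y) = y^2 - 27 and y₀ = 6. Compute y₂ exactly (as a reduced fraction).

291/56

p'(y) = 2y.
p(6) = 9, p'(6) = 12, so y₁ = 6 - 9/12 = 21/4.
p(21/4) = 9/16, p'(21/4) = 21/2, so y₂ = (21/4) - (9/16)/(21/2) = 291/56.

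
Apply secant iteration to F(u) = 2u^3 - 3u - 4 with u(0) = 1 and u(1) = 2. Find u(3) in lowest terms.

972/607

F(1) = -5, F(2) = 6. u(2) = 2 - 6·(2 - 1)/(6 - (-5)) = 16/11.
F(2) = 6, F(16/11) = -2940/1331. u(3) = (16/11) - (-2940/1331)·((16/11) - 2)/((-2940/1331) - 6) = 972/607.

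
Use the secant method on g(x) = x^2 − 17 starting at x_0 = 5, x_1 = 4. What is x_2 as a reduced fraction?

g(5) = 8, g(4) = −1. x_2 = 4 − (−1)·(4 − 5)/((−1) − 8) = 37/9.

37/9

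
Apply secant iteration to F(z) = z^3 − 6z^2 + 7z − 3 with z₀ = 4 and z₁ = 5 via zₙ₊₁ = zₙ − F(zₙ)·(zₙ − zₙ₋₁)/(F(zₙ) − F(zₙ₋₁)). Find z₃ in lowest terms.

F(4) = −7, F(5) = 7. z₂ = 5 − 7·(5 − 4)/(7 − (−7)) = 9/2.
F(5) = 7, F(9/2) = −15/8. z₃ = (9/2) − (−15/8)·((9/2) − 5)/((−15/8) − 7) = 327/71.

327/71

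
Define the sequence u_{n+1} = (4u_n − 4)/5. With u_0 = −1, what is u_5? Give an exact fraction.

−9428/3125

u_1 = (4·(−1) − 4)/5 = −8/5.
u_2 = (4·(−8/5) − 4)/5 = −52/25.
u_3 = (4·(−52/25) − 4)/5 = −308/125.
u_4 = (4·(−308/125) − 4)/5 = −1732/625.
u_5 = (4·(−1732/625) − 4)/5 = −9428/3125.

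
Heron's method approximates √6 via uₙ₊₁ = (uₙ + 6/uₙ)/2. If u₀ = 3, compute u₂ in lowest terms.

u₁ = (3 + 6/3)/2 = 5/2.
u₂ = (5/2 + 6/(5/2))/2 = 49/20.

49/20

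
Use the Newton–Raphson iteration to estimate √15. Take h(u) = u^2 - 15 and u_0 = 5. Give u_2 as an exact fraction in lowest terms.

h'(u) = 2u.
h(5) = 10, h'(5) = 10, so u_1 = 5 - 10/10 = 4.
h(4) = 1, h'(4) = 8, so u_2 = 4 - 1/8 = 31/8.

31/8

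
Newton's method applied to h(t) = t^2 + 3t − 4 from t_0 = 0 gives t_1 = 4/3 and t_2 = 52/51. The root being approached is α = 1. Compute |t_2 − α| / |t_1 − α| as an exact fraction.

1/17

t_1 − α = 4/3 − 1 = 1/3, so |t_1 − α| = 1/3.
t_2 − α = 52/51 − 1 = 1/51, so |t_2 − α| = 1/51.
Ratio = (1/51) / (1/3) = 1/17.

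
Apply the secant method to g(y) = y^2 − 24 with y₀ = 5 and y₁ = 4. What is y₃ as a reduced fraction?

49/10

g(5) = 1, g(4) = −8. y₂ = 4 − (−8)·(4 − 5)/((−8) − 1) = 44/9.
g(4) = −8, g(44/9) = −8/81. y₃ = (44/9) − (−8/81)·((44/9) − 4)/((−8/81) − (−8)) = 49/10.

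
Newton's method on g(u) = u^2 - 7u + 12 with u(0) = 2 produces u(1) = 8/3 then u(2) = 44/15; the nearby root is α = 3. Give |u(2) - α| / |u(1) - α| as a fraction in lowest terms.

1/5

u(1) - α = 8/3 - 3 = -1/3, so |u(1) - α| = 1/3.
u(2) - α = 44/15 - 3 = -1/15, so |u(2) - α| = 1/15.
Ratio = (1/15) / (1/3) = 1/5.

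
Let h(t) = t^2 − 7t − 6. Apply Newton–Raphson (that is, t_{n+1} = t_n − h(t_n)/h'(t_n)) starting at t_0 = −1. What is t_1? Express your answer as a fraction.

−7/9

h'(t) = 2t − 7.
h(−1) = 2, h'(−1) = −9, so t_1 = (−1) − 2/(−9) = −7/9.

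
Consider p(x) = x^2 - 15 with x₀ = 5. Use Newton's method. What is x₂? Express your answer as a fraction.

31/8

p'(x) = 2x.
p(5) = 10, p'(5) = 10, so x₁ = 5 - 10/10 = 4.
p(4) = 1, p'(4) = 8, so x₂ = 4 - 1/8 = 31/8.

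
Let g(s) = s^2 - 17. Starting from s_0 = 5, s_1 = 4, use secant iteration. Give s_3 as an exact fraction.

301/73

g(5) = 8, g(4) = -1. s_2 = 4 - (-1)·(4 - 5)/((-1) - 8) = 37/9.
g(4) = -1, g(37/9) = -8/81. s_3 = (37/9) - (-8/81)·((37/9) - 4)/((-8/81) - (-1)) = 301/73.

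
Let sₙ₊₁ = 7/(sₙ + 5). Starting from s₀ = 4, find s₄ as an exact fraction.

2261/1979

s₁ = 7/(4 + 5) = 7/9.
s₂ = 7/(7/9 + 5) = 63/52.
s₃ = 7/(63/52 + 5) = 364/323.
s₄ = 7/(364/323 + 5) = 2261/1979.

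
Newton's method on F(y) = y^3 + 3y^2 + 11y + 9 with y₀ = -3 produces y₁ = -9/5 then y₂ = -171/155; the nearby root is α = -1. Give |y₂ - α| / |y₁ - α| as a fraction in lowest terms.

4/31

y₁ - α = -9/5 - (-1) = -9/5 + 1 = -4/5, so |y₁ - α| = 4/5.
y₂ - α = -171/155 - (-1) = -171/155 + 1 = -16/155, so |y₂ - α| = 16/155.
Ratio = (16/155) / (4/5) = 4/31.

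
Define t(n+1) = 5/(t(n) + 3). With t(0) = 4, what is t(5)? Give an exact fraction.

2345/1972

t(1) = 5/(4 + 3) = 5/7.
t(2) = 5/(5/7 + 3) = 35/26.
t(3) = 5/(35/26 + 3) = 130/113.
t(4) = 5/(130/113 + 3) = 565/469.
t(5) = 5/(565/469 + 3) = 2345/1972.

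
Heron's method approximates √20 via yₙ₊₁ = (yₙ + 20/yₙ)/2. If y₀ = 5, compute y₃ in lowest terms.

51841/11592

y₁ = (5 + 20/5)/2 = 9/2.
y₂ = (9/2 + 20/(9/2))/2 = 161/36.
y₃ = (161/36 + 20/(161/36))/2 = 51841/11592.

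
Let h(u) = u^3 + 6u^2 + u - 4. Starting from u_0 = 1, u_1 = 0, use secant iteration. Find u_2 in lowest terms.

h(1) = 4, h(0) = -4. u_2 = 0 - (-4)·(0 - 1)/((-4) - 4) = 1/2.

1/2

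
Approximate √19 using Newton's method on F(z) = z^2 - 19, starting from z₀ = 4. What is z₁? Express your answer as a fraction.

35/8

F'(z) = 2z.
F(4) = -3, F'(4) = 8, so z₁ = 4 - (-3)/8 = 35/8.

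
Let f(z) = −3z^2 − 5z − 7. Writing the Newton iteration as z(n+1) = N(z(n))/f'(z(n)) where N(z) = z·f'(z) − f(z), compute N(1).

f'(z) = −6z − 5.
N(z) = z·f'(z) − f(z) = z·(−6z − 5) − (−3z^2 − 5z − 7) = −3z^2 + 7.
N(1) = 4.

4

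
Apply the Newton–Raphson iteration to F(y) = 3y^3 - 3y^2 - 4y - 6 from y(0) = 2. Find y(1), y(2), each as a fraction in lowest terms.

y(1) = 21/10, y(2) = 24168/11545

F'(y) = 9y^2 - 6y - 4.
F(2) = -2, F'(2) = 20, so y(1) = 2 - (-2)/20 = 21/10.
F(21/10) = 153/1000, F'(21/10) = 2309/100, so y(2) = (21/10) - (153/1000)/(2309/100) = 24168/11545.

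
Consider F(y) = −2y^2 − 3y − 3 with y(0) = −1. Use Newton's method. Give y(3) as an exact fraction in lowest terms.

−145/119

F'(y) = −4y − 3.
F(−1) = −2, F'(−1) = 1, so y(1) = (−1) − (−2)/1 = 1.
F(1) = −8, F'(1) = −7, so y(2) = 1 − (−8)/(−7) = −1/7.
F(−1/7) = −128/49, F'(−1/7) = −17/7, so y(3) = (−1/7) − (−128/49)/(−17/7) = −145/119.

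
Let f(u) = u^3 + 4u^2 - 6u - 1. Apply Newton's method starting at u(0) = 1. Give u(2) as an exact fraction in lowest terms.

1791/1385

f'(u) = 3u^2 + 8u - 6.
f(1) = -2, f'(1) = 5, so u(1) = 1 - (-2)/5 = 7/5.
f(7/5) = 148/125, f'(7/5) = 277/25, so u(2) = (7/5) - (148/125)/(277/25) = 1791/1385.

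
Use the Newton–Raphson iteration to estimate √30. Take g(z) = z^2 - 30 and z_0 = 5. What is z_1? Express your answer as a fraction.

g'(z) = 2z.
g(5) = -5, g'(5) = 10, so z_1 = 5 - (-5)/10 = 11/2.

11/2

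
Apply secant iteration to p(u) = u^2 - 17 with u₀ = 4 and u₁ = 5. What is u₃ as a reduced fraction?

p(4) = -1, p(5) = 8. u₂ = 5 - 8·(5 - 4)/(8 - (-1)) = 37/9.
p(5) = 8, p(37/9) = -8/81. u₃ = (37/9) - (-8/81)·((37/9) - 5)/((-8/81) - 8) = 169/41.

169/41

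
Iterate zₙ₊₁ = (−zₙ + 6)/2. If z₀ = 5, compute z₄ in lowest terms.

z₁ = (−5 + 6)/2 = 1/2.
z₂ = (−(1/2) + 6)/2 = 11/4.
z₃ = (−(11/4) + 6)/2 = 13/8.
z₄ = (−(13/8) + 6)/2 = 35/16.

35/16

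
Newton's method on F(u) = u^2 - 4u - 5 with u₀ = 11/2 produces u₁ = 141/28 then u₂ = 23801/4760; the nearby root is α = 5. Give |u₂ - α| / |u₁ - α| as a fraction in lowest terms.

1/170

u₁ - α = 141/28 - 5 = 1/28, so |u₁ - α| = 1/28.
u₂ - α = 23801/4760 - 5 = 1/4760, so |u₂ - α| = 1/4760.
Ratio = (1/4760) / (1/28) = 1/170.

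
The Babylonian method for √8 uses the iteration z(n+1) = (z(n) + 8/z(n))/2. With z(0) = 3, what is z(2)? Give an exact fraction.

z(1) = (3 + 8/3)/2 = 17/6.
z(2) = (17/6 + 8/(17/6))/2 = 577/204.

577/204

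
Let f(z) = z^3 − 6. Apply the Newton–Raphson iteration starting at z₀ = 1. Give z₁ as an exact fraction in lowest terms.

f'(z) = 3z^2.
f(1) = −5, f'(1) = 3, so z₁ = 1 − (−5)/3 = 8/3.

8/3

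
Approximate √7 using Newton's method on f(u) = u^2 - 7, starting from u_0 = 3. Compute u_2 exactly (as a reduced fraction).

127/48

f'(u) = 2u.
f(3) = 2, f'(3) = 6, so u_1 = 3 - 2/6 = 8/3.
f(8/3) = 1/9, f'(8/3) = 16/3, so u_2 = (8/3) - (1/9)/(16/3) = 127/48.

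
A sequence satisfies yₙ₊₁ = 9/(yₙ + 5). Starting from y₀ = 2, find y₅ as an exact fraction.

y₁ = 9/(2 + 5) = 9/7.
y₂ = 9/(9/7 + 5) = 63/44.
y₃ = 9/(63/44 + 5) = 396/283.
y₄ = 9/(396/283 + 5) = 2547/1811.
y₅ = 9/(2547/1811 + 5) = 16299/11602.

16299/11602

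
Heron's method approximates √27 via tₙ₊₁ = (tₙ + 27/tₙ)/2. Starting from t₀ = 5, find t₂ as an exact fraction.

t₁ = (5 + 27/5)/2 = 26/5.
t₂ = (26/5 + 27/(26/5))/2 = 1351/260.

1351/260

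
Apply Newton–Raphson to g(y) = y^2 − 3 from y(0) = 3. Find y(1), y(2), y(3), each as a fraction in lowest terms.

y(1) = 2, y(2) = 7/4, y(3) = 97/56

g'(y) = 2y.
g(3) = 6, g'(3) = 6, so y(1) = 3 − 6/6 = 2.
g(2) = 1, g'(2) = 4, so y(2) = 2 − 1/4 = 7/4.
g(7/4) = 1/16, g'(7/4) = 7/2, so y(3) = (7/4) − (1/16)/(7/2) = 97/56.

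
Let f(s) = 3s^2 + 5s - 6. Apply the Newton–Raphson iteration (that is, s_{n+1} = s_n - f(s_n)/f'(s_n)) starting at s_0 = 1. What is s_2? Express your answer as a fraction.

f'(s) = 6s + 5.
f(1) = 2, f'(1) = 11, so s_1 = 1 - 2/11 = 9/11.
f(9/11) = 12/121, f'(9/11) = 109/11, so s_2 = (9/11) - (12/121)/(109/11) = 969/1199.

969/1199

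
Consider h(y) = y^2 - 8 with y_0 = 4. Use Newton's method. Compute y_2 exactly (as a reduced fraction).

h'(y) = 2y.
h(4) = 8, h'(4) = 8, so y_1 = 4 - 8/8 = 3.
h(3) = 1, h'(3) = 6, so y_2 = 3 - 1/6 = 17/6.

17/6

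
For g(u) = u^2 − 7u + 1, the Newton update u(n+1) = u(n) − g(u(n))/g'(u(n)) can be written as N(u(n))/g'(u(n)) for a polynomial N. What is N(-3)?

8

g'(u) = 2u − 7.
N(u) = u·g'(u) − g(u) = u·(2u − 7) − (u^2 − 7u + 1) = u^2 − 1.
N(-3) = 8.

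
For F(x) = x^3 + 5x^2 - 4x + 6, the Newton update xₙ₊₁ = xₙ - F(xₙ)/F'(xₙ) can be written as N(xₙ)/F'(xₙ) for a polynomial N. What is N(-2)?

F'(x) = 3x^2 + 10x - 4.
N(x) = x·F'(x) - F(x) = x·(3x^2 + 10x - 4) - (x^3 + 5x^2 - 4x + 6) = 2x^3 + 5x^2 - 6.
N(-2) = -2.

-2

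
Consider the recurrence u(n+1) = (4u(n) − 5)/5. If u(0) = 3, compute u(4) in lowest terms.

u(1) = (4·3 − 5)/5 = 7/5.
u(2) = (4·(7/5) − 5)/5 = 3/25.
u(3) = (4·(3/25) − 5)/5 = −113/125.
u(4) = (4·(−113/125) − 5)/5 = −1077/625.

−1077/625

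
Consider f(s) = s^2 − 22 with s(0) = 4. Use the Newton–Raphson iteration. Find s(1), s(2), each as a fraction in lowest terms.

s(1) = 19/4, s(2) = 713/152

f'(s) = 2s.
f(4) = −6, f'(4) = 8, so s(1) = 4 − (−6)/8 = 19/4.
f(19/4) = 9/16, f'(19/4) = 19/2, so s(2) = (19/4) − (9/16)/(19/2) = 713/152.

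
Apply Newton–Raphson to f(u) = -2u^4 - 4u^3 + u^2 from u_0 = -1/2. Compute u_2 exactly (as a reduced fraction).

f'(u) = -8u^3 - 12u^2 + 2u.
f(-1/2) = 5/8, f'(-1/2) = -3, so u_1 = (-1/2) - (5/8)/(-3) = -7/24.
f(-7/24) = 28175/165888, f'(-7/24) = -2429/1728, so u_2 = (-7/24) - (28175/165888)/(-2429/1728) = -1897/11104.

-1897/11104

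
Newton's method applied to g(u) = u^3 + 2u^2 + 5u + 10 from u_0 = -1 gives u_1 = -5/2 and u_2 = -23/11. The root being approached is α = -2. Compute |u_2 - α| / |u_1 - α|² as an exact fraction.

u_1 - α = -5/2 - (-2) = -5/2 + 2 = -1/2, so |u_1 - α| = 1/2.
u_2 - α = -23/11 - (-2) = -23/11 + 2 = -1/11, so |u_2 - α| = 1/11.
|u_1 - α|² = 1/4.
Ratio = (1/11) / (1/4) = 4/11.

4/11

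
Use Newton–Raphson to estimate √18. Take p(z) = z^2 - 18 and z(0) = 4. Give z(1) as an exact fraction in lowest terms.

17/4

p'(z) = 2z.
p(4) = -2, p'(4) = 8, so z(1) = 4 - (-2)/8 = 17/4.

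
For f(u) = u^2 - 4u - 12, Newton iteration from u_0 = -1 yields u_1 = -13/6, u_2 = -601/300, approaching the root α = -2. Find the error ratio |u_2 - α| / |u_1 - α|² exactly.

u_1 - α = -13/6 - (-2) = -13/6 + 2 = -1/6, so |u_1 - α| = 1/6.
u_2 - α = -601/300 - (-2) = -601/300 + 2 = -1/300, so |u_2 - α| = 1/300.
|u_1 - α|² = 1/36.
Ratio = (1/300) / (1/36) = 3/25.

3/25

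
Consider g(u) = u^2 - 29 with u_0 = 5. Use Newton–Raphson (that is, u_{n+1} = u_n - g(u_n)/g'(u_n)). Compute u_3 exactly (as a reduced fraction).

528527/98145

g'(u) = 2u.
g(5) = -4, g'(5) = 10, so u_1 = 5 - (-4)/10 = 27/5.
g(27/5) = 4/25, g'(27/5) = 54/5, so u_2 = (27/5) - (4/25)/(54/5) = 727/135.
g(727/135) = 4/18225, g'(727/135) = 1454/135, so u_3 = (727/135) - (4/18225)/(1454/135) = 528527/98145.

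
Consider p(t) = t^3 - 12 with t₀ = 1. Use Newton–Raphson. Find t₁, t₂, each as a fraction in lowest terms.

p'(t) = 3t^2.
p(1) = -11, p'(1) = 3, so t₁ = 1 - (-11)/3 = 14/3.
p(14/3) = 2420/27, p'(14/3) = 196/3, so t₂ = (14/3) - (2420/27)/(196/3) = 1453/441.

t₁ = 14/3, t₂ = 1453/441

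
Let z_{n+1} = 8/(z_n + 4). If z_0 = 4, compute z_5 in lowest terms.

19/13

z_1 = 8/(4 + 4) = 1.
z_2 = 8/(1 + 4) = 8/5.
z_3 = 8/(8/5 + 4) = 10/7.
z_4 = 8/(10/7 + 4) = 28/19.
z_5 = 8/(28/19 + 4) = 19/13.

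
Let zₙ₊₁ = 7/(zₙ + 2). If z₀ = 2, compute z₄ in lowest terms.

z₁ = 7/(2 + 2) = 7/4.
z₂ = 7/(7/4 + 2) = 28/15.
z₃ = 7/(28/15 + 2) = 105/58.
z₄ = 7/(105/58 + 2) = 406/221.

406/221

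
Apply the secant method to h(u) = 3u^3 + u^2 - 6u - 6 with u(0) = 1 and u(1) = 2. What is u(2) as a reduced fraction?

h(1) = -8, h(2) = 10. u(2) = 2 - 10·(2 - 1)/(10 - (-8)) = 13/9.

13/9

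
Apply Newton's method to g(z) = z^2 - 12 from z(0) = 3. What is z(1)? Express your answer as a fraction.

7/2

g'(z) = 2z.
g(3) = -3, g'(3) = 6, so z(1) = 3 - (-3)/6 = 7/2.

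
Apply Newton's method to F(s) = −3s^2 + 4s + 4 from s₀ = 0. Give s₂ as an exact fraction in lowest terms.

−7/10

F'(s) = −6s + 4.
F(0) = 4, F'(0) = 4, so s₁ = 0 − 4/4 = −1.
F(−1) = −3, F'(−1) = 10, so s₂ = (−1) − (−3)/10 = −7/10.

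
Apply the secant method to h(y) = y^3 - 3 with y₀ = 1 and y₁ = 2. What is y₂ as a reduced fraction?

9/7

h(1) = -2, h(2) = 5. y₂ = 2 - 5·(2 - 1)/(5 - (-2)) = 9/7.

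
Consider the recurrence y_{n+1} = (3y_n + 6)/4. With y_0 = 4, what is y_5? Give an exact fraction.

2829/512

y_1 = (3·4 + 6)/4 = 9/2.
y_2 = (3·(9/2) + 6)/4 = 39/8.
y_3 = (3·(39/8) + 6)/4 = 165/32.
y_4 = (3·(165/32) + 6)/4 = 687/128.
y_5 = (3·(687/128) + 6)/4 = 2829/512.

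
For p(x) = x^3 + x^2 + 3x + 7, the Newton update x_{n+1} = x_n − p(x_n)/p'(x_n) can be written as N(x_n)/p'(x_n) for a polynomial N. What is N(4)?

137

p'(x) = 3x^2 + 2x + 3.
N(x) = x·p'(x) − p(x) = x·(3x^2 + 2x + 3) − (x^3 + x^2 + 3x + 7) = 2x^3 + x^2 − 7.
N(4) = 137.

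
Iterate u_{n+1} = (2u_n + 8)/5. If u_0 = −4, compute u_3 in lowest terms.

u_1 = (2·(−4) + 8)/5 = 0.
u_2 = (2·0 + 8)/5 = 8/5.
u_3 = (2·(8/5) + 8)/5 = 56/25.

56/25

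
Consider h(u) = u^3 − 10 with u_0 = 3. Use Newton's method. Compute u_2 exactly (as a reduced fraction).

h'(u) = 3u^2.
h(3) = 17, h'(3) = 27, so u_1 = 3 − 17/27 = 64/27.
h(64/27) = 65314/19683, h'(64/27) = 4096/243, so u_2 = (64/27) − (65314/19683)/(4096/243) = 360559/165888.

360559/165888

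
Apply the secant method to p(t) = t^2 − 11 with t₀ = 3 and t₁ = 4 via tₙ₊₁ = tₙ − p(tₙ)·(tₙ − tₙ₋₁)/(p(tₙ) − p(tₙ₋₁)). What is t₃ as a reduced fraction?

p(3) = −2, p(4) = 5. t₂ = 4 − 5·(4 − 3)/(5 − (−2)) = 23/7.
p(4) = 5, p(23/7) = −10/49. t₃ = (23/7) − (−10/49)·((23/7) − 4)/((−10/49) − 5) = 169/51.

169/51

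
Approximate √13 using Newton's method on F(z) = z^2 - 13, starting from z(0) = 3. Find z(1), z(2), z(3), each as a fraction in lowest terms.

F'(z) = 2z.
F(3) = -4, F'(3) = 6, so z(1) = 3 - (-4)/6 = 11/3.
F(11/3) = 4/9, F'(11/3) = 22/3, so z(2) = (11/3) - (4/9)/(22/3) = 119/33.
F(119/33) = 4/1089, F'(119/33) = 238/33, so z(3) = (119/33) - (4/1089)/(238/33) = 14159/3927.

z(1) = 11/3, z(2) = 119/33, z(3) = 14159/3927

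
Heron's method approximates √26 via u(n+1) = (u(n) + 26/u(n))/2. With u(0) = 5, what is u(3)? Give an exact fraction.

54100801/10610040

u(1) = (5 + 26/5)/2 = 51/10.
u(2) = (51/10 + 26/(51/10))/2 = 5201/1020.
u(3) = (5201/1020 + 26/(5201/1020))/2 = 54100801/10610040.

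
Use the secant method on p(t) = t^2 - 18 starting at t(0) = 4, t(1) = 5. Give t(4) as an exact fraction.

13411/3161

p(4) = -2, p(5) = 7. t(2) = 5 - 7·(5 - 4)/(7 - (-2)) = 38/9.
p(5) = 7, p(38/9) = -14/81. t(3) = (38/9) - (-14/81)·((38/9) - 5)/((-14/81) - 7) = 352/83.
p(38/9) = -14/81, p(352/83) = -98/6889. t(4) = (352/83) - (-98/6889)·((352/83) - (38/9))/((-98/6889) - (-14/81)) = 13411/3161.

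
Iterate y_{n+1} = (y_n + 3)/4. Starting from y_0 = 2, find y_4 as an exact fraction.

257/256

y_1 = (2 + 3)/4 = 5/4.
y_2 = ((5/4) + 3)/4 = 17/16.
y_3 = ((17/16) + 3)/4 = 65/64.
y_4 = ((65/64) + 3)/4 = 257/256.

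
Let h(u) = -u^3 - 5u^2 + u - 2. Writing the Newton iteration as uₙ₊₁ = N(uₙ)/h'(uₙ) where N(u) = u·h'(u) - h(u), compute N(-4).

h'(u) = -3u^2 - 10u + 1.
N(u) = u·h'(u) - h(u) = u·(-3u^2 - 10u + 1) - (-u^3 - 5u^2 + u - 2) = -2u^3 - 5u^2 + 2.
N(-4) = 50.

50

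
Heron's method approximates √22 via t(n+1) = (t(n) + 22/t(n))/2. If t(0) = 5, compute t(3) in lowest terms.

t(1) = (5 + 22/5)/2 = 47/10.
t(2) = (47/10 + 22/(47/10))/2 = 4409/940.
t(3) = (4409/940 + 22/(4409/940))/2 = 38878481/8288920.

38878481/8288920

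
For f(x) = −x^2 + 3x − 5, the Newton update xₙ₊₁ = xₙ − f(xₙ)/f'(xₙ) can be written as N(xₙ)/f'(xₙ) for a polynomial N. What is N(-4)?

f'(x) = −2x + 3.
N(x) = x·f'(x) − f(x) = x·(−2x + 3) − (−x^2 + 3x − 5) = −x^2 + 5.
N(-4) = −11.

−11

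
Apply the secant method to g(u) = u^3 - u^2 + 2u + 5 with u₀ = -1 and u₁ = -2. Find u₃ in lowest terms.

-1994/1789

g(-1) = 1, g(-2) = -11. u₂ = (-2) - (-11)·((-2) - (-1))/((-11) - 1) = -13/12.
g(-2) = -11, g(-13/12) = 671/1728. u₃ = (-13/12) - (671/1728)·((-13/12) - (-2))/((671/1728) - (-11)) = -1994/1789.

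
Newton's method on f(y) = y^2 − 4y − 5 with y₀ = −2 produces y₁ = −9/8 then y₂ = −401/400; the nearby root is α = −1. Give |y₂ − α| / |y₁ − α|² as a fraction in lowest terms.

4/25

y₁ − α = −9/8 − (−1) = −9/8 + 1 = −1/8, so |y₁ − α| = 1/8.
y₂ − α = −401/400 − (−1) = −401/400 + 1 = −1/400, so |y₂ − α| = 1/400.
|y₁ − α|² = 1/64.
Ratio = (1/400) / (1/64) = 4/25.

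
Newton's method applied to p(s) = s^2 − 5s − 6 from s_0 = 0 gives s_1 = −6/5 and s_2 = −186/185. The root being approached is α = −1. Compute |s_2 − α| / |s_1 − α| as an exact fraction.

s_1 − α = −6/5 − (−1) = −6/5 + 1 = −1/5, so |s_1 − α| = 1/5.
s_2 − α = −186/185 − (−1) = −186/185 + 1 = −1/185, so |s_2 − α| = 1/185.
Ratio = (1/185) / (1/5) = 1/37.

1/37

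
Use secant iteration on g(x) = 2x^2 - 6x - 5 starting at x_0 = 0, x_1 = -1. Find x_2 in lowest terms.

-5/8

g(0) = -5, g(-1) = 3. x_2 = (-1) - 3·((-1) - 0)/(3 - (-5)) = -5/8.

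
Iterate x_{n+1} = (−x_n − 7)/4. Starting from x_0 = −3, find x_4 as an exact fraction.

x_1 = (−(−3) − 7)/4 = −1.
x_2 = (−(−1) − 7)/4 = −3/2.
x_3 = (−(−3/2) − 7)/4 = −11/8.
x_4 = (−(−11/8) − 7)/4 = −45/32.

−45/32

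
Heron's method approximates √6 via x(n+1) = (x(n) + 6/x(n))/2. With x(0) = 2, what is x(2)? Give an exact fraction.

49/20

x(1) = (2 + 6/2)/2 = 5/2.
x(2) = (5/2 + 6/(5/2))/2 = 49/20.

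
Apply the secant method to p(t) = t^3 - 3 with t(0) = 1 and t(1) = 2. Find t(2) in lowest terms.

p(1) = -2, p(2) = 5. t(2) = 2 - 5·(2 - 1)/(5 - (-2)) = 9/7.

9/7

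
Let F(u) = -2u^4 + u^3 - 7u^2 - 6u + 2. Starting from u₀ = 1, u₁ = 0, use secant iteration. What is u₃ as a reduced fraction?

343/1198

F(1) = -12, F(0) = 2. u₂ = 0 - 2·(0 - 1)/(2 - (-12)) = 1/7.
F(0) = 2, F(1/7) = 2406/2401. u₃ = (1/7) - (2406/2401)·((1/7) - 0)/((2406/2401) - 2) = 343/1198.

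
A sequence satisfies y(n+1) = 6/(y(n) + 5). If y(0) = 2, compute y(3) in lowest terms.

y(1) = 6/(2 + 5) = 6/7.
y(2) = 6/(6/7 + 5) = 42/41.
y(3) = 6/(42/41 + 5) = 246/247.

246/247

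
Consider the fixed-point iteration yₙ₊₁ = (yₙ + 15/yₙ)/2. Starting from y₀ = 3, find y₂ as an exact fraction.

y₁ = (3 + 15/3)/2 = 4.
y₂ = (4 + 15/4)/2 = 31/8.

31/8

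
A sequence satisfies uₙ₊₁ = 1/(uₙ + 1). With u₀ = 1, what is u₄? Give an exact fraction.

u₁ = 1/(1 + 1) = 1/2.
u₂ = 1/(1/2 + 1) = 2/3.
u₃ = 1/(2/3 + 1) = 3/5.
u₄ = 1/(3/5 + 1) = 5/8.

5/8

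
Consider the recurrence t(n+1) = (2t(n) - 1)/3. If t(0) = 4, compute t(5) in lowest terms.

t(1) = (2·4 - 1)/3 = 7/3.
t(2) = (2·(7/3) - 1)/3 = 11/9.
t(3) = (2·(11/9) - 1)/3 = 13/27.
t(4) = (2·(13/27) - 1)/3 = -1/81.
t(5) = (2·(-1/81) - 1)/3 = -83/243.

-83/243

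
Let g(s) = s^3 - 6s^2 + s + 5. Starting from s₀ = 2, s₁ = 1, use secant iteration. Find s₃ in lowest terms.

g(2) = -9, g(1) = 1. s₂ = 1 - 1·(1 - 2)/(1 - (-9)) = 11/10.
g(1) = 1, g(11/10) = 171/1000. s₃ = (11/10) - (171/1000)·((11/10) - 1)/((171/1000) - 1) = 929/829.

929/829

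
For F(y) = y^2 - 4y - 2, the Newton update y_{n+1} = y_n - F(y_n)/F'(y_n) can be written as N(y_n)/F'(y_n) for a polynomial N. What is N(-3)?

F'(y) = 2y - 4.
N(y) = y·F'(y) - F(y) = y·(2y - 4) - (y^2 - 4y - 2) = y^2 + 2.
N(-3) = 11.

11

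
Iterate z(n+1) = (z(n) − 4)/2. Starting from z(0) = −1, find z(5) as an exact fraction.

z(1) = ((−1) − 4)/2 = −5/2.
z(2) = ((−5/2) − 4)/2 = −13/4.
z(3) = ((−13/4) − 4)/2 = −29/8.
z(4) = ((−29/8) − 4)/2 = −61/16.
z(5) = ((−61/16) − 4)/2 = −125/32.

−125/32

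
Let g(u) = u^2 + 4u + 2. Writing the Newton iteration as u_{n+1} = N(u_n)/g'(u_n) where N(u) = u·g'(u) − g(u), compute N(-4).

14

g'(u) = 2u + 4.
N(u) = u·g'(u) − g(u) = u·(2u + 4) − (u^2 + 4u + 2) = u^2 − 2.
N(-4) = 14.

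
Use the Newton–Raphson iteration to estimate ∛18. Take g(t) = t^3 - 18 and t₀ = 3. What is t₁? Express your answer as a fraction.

g'(t) = 3t^2.
g(3) = 9, g'(3) = 27, so t₁ = 3 - 9/27 = 8/3.

8/3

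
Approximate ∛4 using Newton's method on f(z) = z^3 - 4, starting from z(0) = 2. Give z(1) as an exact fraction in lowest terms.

f'(z) = 3z^2.
f(2) = 4, f'(2) = 12, so z(1) = 2 - 4/12 = 5/3.

5/3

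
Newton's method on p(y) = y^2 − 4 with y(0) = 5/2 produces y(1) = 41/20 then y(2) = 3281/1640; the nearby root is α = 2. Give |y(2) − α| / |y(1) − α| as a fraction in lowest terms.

1/82

y(1) − α = 41/20 − 2 = 1/20, so |y(1) − α| = 1/20.
y(2) − α = 3281/1640 − 2 = 1/1640, so |y(2) − α| = 1/1640.
Ratio = (1/1640) / (1/20) = 1/82.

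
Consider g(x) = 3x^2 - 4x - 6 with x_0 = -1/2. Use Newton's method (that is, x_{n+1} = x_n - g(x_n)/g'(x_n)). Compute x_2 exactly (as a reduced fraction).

-6891/7672

g'(x) = 6x - 4.
g(-1/2) = -13/4, g'(-1/2) = -7, so x_1 = (-1/2) - (-13/4)/(-7) = -27/28.
g(-27/28) = 507/784, g'(-27/28) = -137/14, so x_2 = (-27/28) - (507/784)/(-137/14) = -6891/7672.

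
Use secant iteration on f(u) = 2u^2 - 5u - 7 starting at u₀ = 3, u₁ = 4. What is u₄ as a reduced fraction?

f(3) = -4, f(4) = 5. u₂ = 4 - 5·(4 - 3)/(5 - (-4)) = 31/9.
f(4) = 5, f(31/9) = -40/81. u₃ = (31/9) - (-40/81)·((31/9) - 4)/((-40/81) - 5) = 311/89.
f(31/9) = -40/81, f(311/89) = -400/7921. u₄ = (311/89) - (-400/7921)·((311/89) - (31/9))/((-400/7921) - (-40/81)) = 24889/7111.

24889/7111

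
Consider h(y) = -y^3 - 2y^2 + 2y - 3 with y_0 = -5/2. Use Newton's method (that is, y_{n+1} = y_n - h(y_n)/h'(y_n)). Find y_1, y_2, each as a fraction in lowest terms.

y_1 = -29/9, y_2 = -35827/11853

h'(y) = -3y^2 - 4y + 2.
h(-5/2) = -39/8, h'(-5/2) = -27/4, so y_1 = (-5/2) - (-39/8)/(-27/4) = -29/9.
h(-29/9) = 2366/729, h'(-29/9) = -439/27, so y_2 = (-29/9) - (2366/729)/(-439/27) = -35827/11853.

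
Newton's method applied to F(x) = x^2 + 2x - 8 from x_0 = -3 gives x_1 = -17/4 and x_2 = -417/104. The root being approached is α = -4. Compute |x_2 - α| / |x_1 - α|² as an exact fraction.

x_1 - α = -17/4 - (-4) = -17/4 + 4 = -1/4, so |x_1 - α| = 1/4.
x_2 - α = -417/104 - (-4) = -417/104 + 4 = -1/104, so |x_2 - α| = 1/104.
|x_1 - α|² = 1/16.
Ratio = (1/104) / (1/16) = 2/13.

2/13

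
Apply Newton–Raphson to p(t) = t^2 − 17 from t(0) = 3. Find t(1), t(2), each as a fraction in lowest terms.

p'(t) = 2t.
p(3) = −8, p'(3) = 6, so t(1) = 3 − (−8)/6 = 13/3.
p(13/3) = 16/9, p'(13/3) = 26/3, so t(2) = (13/3) − (16/9)/(26/3) = 161/39.

t(1) = 13/3, t(2) = 161/39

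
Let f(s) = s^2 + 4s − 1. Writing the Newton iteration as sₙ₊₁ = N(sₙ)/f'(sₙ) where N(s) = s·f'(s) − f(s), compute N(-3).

f'(s) = 2s + 4.
N(s) = s·f'(s) − f(s) = s·(2s + 4) − (s^2 + 4s − 1) = s^2 + 1.
N(-3) = 10.

10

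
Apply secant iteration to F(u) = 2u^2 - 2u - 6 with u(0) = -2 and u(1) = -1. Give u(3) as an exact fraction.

F(-2) = 6, F(-1) = -2. u(2) = (-1) - (-2)·((-1) - (-2))/((-2) - 6) = -5/4.
F(-1) = -2, F(-5/4) = -3/8. u(3) = (-5/4) - (-3/8)·((-5/4) - (-1))/((-3/8) - (-2)) = -17/13.

-17/13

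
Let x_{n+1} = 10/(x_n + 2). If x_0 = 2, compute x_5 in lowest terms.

x_1 = 10/(2 + 2) = 5/2.
x_2 = 10/(5/2 + 2) = 20/9.
x_3 = 10/(20/9 + 2) = 45/19.
x_4 = 10/(45/19 + 2) = 190/83.
x_5 = 10/(190/83 + 2) = 415/178.

415/178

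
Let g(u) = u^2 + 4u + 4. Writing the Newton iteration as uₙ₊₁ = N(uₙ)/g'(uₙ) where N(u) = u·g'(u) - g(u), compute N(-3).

5

g'(u) = 2u + 4.
N(u) = u·g'(u) - g(u) = u·(2u + 4) - (u^2 + 4u + 4) = u^2 - 4.
N(-3) = 5.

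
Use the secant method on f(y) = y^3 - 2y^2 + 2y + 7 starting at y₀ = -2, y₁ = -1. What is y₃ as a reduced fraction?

-2629/2179

f(-2) = -13, f(-1) = 2. y₂ = (-1) - 2·((-1) - (-2))/(2 - (-13)) = -17/15.
f(-1) = 2, f(-17/15) = 2392/3375. y₃ = (-17/15) - (2392/3375)·((-17/15) - (-1))/((2392/3375) - 2) = -2629/2179.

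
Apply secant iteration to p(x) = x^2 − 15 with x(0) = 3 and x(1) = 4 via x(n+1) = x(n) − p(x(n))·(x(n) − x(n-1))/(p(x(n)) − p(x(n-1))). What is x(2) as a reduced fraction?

27/7

p(3) = −6, p(4) = 1. x(2) = 4 − 1·(4 − 3)/(1 − (−6)) = 27/7.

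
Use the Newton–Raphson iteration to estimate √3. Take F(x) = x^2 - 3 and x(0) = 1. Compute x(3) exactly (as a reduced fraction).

F'(x) = 2x.
F(1) = -2, F'(1) = 2, so x(1) = 1 - (-2)/2 = 2.
F(2) = 1, F'(2) = 4, so x(2) = 2 - 1/4 = 7/4.
F(7/4) = 1/16, F'(7/4) = 7/2, so x(3) = (7/4) - (1/16)/(7/2) = 97/56.

97/56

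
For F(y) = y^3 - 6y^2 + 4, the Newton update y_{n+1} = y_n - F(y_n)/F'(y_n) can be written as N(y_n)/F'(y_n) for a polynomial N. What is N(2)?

-12

F'(y) = 3y^2 - 12y.
N(y) = y·F'(y) - F(y) = y·(3y^2 - 12y) - (y^3 - 6y^2 + 4) = 2y^3 - 6y^2 - 4.
N(2) = -12.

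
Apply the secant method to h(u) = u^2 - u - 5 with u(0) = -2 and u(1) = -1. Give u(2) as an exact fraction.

-7/4

h(-2) = 1, h(-1) = -3. u(2) = (-1) - (-3)·((-1) - (-2))/((-3) - 1) = -7/4.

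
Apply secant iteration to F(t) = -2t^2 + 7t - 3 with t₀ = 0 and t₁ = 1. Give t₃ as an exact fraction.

9/19

F(0) = -3, F(1) = 2. t₂ = 1 - 2·(1 - 0)/(2 - (-3)) = 3/5.
F(1) = 2, F(3/5) = 12/25. t₃ = (3/5) - (12/25)·((3/5) - 1)/((12/25) - 2) = 9/19.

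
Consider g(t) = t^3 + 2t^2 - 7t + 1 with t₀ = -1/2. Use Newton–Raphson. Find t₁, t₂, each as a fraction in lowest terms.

t₁ = 1/11, t₂ = 1307/8800

g'(t) = 3t^2 + 4t - 7.
g(-1/2) = 39/8, g'(-1/2) = -33/4, so t₁ = (-1/2) - (39/8)/(-33/4) = 1/11.
g(1/11) = 507/1331, g'(1/11) = -800/121, so t₂ = (1/11) - (507/1331)/(-800/121) = 1307/8800.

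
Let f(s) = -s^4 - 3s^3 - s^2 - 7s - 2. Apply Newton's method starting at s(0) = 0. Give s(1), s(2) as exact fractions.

s(1) = -2/7, s(2) = -4894/16975

f'(s) = -4s^3 - 9s^2 - 2s - 7.
f(0) = -2, f'(0) = -7, so s(1) = 0 - (-2)/(-7) = -2/7.
f(-2/7) = -44/2401, f'(-2/7) = -2425/343, so s(2) = (-2/7) - (-44/2401)/(-2425/343) = -4894/16975.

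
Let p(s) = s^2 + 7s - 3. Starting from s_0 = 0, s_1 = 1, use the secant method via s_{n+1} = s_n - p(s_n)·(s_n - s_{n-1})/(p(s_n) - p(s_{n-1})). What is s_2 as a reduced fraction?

p(0) = -3, p(1) = 5. s_2 = 1 - 5·(1 - 0)/(5 - (-3)) = 3/8.

3/8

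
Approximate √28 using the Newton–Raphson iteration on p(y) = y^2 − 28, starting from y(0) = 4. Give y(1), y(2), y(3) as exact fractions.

y(1) = 11/2, y(2) = 233/44, y(3) = 108497/20504

p'(y) = 2y.
p(4) = −12, p'(4) = 8, so y(1) = 4 − (−12)/8 = 11/2.
p(11/2) = 9/4, p'(11/2) = 11, so y(2) = (11/2) − (9/4)/11 = 233/44.
p(233/44) = 81/1936, p'(233/44) = 233/22, so y(3) = (233/44) − (81/1936)/(233/22) = 108497/20504.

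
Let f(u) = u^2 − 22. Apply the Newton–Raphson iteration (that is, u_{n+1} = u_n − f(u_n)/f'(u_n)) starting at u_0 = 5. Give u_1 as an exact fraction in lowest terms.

f'(u) = 2u.
f(5) = 3, f'(5) = 10, so u_1 = 5 − 3/10 = 47/10.

47/10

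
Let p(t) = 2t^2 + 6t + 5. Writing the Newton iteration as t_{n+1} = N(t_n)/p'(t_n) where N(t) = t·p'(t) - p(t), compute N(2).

p'(t) = 4t + 6.
N(t) = t·p'(t) - p(t) = t·(4t + 6) - (2t^2 + 6t + 5) = 2t^2 - 5.
N(2) = 3.

3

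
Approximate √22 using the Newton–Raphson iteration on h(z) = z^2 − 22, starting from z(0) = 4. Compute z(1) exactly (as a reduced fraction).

h'(z) = 2z.
h(4) = −6, h'(4) = 8, so z(1) = 4 − (−6)/8 = 19/4.

19/4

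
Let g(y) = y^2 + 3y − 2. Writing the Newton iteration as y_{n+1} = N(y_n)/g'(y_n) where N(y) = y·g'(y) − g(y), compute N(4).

18

g'(y) = 2y + 3.
N(y) = y·g'(y) − g(y) = y·(2y + 3) − (y^2 + 3y − 2) = y^2 + 2.
N(4) = 18.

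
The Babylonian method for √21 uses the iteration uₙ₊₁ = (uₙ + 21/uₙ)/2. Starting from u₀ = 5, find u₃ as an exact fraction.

277727/60605

u₁ = (5 + 21/5)/2 = 23/5.
u₂ = (23/5 + 21/(23/5))/2 = 527/115.
u₃ = (527/115 + 21/(527/115))/2 = 277727/60605.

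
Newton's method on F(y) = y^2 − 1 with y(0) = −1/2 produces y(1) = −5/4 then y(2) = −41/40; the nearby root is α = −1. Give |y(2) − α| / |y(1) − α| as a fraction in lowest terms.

y(1) − α = −5/4 − (−1) = −5/4 + 1 = −1/4, so |y(1) − α| = 1/4.
y(2) − α = −41/40 − (−1) = −41/40 + 1 = −1/40, so |y(2) − α| = 1/40.
Ratio = (1/40) / (1/4) = 1/10.

1/10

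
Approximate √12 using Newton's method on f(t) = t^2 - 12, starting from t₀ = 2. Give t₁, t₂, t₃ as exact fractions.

t₁ = 4, t₂ = 7/2, t₃ = 97/28

f'(t) = 2t.
f(2) = -8, f'(2) = 4, so t₁ = 2 - (-8)/4 = 4.
f(4) = 4, f'(4) = 8, so t₂ = 4 - 4/8 = 7/2.
f(7/2) = 1/4, f'(7/2) = 7, so t₃ = (7/2) - (1/4)/7 = 97/28.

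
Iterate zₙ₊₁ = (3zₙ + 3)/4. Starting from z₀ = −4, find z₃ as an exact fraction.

3/64

z₁ = (3·(−4) + 3)/4 = −9/4.
z₂ = (3·(−9/4) + 3)/4 = −15/16.
z₃ = (3·(−15/16) + 3)/4 = 3/64.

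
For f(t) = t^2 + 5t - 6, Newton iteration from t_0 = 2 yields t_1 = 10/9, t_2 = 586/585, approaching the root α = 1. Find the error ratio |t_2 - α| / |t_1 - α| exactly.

t_1 - α = 10/9 - 1 = 1/9, so |t_1 - α| = 1/9.
t_2 - α = 586/585 - 1 = 1/585, so |t_2 - α| = 1/585.
Ratio = (1/585) / (1/9) = 1/65.

1/65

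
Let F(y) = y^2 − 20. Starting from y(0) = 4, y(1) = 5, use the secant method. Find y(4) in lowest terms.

1525/341

F(4) = −4, F(5) = 5. y(2) = 5 − 5·(5 − 4)/(5 − (−4)) = 40/9.
F(5) = 5, F(40/9) = −20/81. y(3) = (40/9) − (−20/81)·((40/9) − 5)/((−20/81) − 5) = 76/17.
F(40/9) = −20/81, F(76/17) = −4/289. y(4) = (76/17) − (−4/289)·((76/17) − (40/9))/((−4/289) − (−20/81)) = 1525/341.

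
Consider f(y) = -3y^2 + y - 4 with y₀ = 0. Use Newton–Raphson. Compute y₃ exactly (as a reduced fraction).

f'(y) = -6y + 1.
f(0) = -4, f'(0) = 1, so y₁ = 0 - (-4)/1 = 4.
f(4) = -48, f'(4) = -23, so y₂ = 4 - (-48)/(-23) = 44/23.
f(44/23) = -6912/529, f'(44/23) = -241/23, so y₃ = (44/23) - (-6912/529)/(-241/23) = 3692/5543.

3692/5543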